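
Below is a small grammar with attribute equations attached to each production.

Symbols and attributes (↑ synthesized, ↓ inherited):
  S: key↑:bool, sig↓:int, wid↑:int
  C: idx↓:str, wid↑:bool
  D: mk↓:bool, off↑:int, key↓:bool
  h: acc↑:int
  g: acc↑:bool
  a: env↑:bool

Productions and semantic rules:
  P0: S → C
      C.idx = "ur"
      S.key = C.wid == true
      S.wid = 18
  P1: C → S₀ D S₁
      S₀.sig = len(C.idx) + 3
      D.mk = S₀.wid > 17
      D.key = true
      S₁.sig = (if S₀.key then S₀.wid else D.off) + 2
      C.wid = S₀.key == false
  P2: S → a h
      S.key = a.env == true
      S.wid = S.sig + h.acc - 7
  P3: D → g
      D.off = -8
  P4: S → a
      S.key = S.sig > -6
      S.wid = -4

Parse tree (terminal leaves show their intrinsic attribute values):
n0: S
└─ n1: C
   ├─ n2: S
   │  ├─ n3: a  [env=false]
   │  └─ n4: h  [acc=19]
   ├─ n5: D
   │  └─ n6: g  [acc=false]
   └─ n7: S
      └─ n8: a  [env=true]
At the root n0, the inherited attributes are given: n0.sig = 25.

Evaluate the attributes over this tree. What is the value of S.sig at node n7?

-6

1. n0.sig = 25  [given at root]
2. n1.idx = "ur"  ["ur"]
3. n2.sig = 5  [len(C.idx) + 3]
4. n3.env = false  [terminal]
5. n4.acc = 19  [terminal]
6. n2.key = false  [a.env == true]
7. n2.wid = 17  [S.sig + h.acc - 7]
8. n5.mk = false  [S₀.wid > 17]
9. n5.key = true  [true]
10. n6.acc = false  [terminal]
11. n5.off = -8  [-8]
12. n7.sig = -6  [(if S₀.key then S₀.wid else D.off) + 2]
13. n8.env = true  [terminal]
14. n7.key = false  [S.sig > -6]
15. n7.wid = -4  [-4]
16. n1.wid = true  [S₀.key == false]
17. n0.key = true  [C.wid == true]
18. n0.wid = 18  [18]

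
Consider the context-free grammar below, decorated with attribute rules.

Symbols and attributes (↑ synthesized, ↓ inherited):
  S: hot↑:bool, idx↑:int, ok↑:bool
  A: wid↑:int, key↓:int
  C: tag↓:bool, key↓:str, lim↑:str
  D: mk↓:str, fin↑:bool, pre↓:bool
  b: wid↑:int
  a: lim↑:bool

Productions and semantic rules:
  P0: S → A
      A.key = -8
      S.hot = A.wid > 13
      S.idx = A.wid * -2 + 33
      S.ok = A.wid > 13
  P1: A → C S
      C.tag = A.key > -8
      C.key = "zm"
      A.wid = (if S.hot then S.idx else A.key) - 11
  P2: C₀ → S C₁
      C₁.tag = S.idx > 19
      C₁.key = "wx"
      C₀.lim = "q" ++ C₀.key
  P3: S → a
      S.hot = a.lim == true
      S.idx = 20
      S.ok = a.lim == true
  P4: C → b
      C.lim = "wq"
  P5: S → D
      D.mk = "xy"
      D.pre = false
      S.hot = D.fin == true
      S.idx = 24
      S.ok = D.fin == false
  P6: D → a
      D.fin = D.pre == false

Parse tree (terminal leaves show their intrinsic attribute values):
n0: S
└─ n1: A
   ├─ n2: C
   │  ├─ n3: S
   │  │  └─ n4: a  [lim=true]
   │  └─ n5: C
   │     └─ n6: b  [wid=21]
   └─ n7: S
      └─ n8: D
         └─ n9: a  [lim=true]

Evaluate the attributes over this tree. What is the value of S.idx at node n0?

1. n1.key = -8  [-8]
2. n2.tag = false  [A.key > -8]
3. n2.key = "zm"  ["zm"]
4. n4.lim = true  [terminal]
5. n3.hot = true  [a.lim == true]
6. n3.idx = 20  [20]
7. n3.ok = true  [a.lim == true]
8. n5.tag = true  [S.idx > 19]
9. n5.key = "wx"  ["wx"]
10. n6.wid = 21  [terminal]
11. n5.lim = "wq"  ["wq"]
12. n2.lim = "qzm"  ["q" ++ C₀.key]
13. n8.mk = "xy"  ["xy"]
14. n8.pre = false  [false]
15. n9.lim = true  [terminal]
16. n8.fin = true  [D.pre == false]
17. n7.hot = true  [D.fin == true]
18. n7.idx = 24  [24]
19. n7.ok = false  [D.fin == false]
20. n1.wid = 13  [(if S.hot then S.idx else A.key) - 11]
21. n0.hot = false  [A.wid > 13]
22. n0.idx = 7  [A.wid * -2 + 33]
23. n0.ok = false  [A.wid > 13]

7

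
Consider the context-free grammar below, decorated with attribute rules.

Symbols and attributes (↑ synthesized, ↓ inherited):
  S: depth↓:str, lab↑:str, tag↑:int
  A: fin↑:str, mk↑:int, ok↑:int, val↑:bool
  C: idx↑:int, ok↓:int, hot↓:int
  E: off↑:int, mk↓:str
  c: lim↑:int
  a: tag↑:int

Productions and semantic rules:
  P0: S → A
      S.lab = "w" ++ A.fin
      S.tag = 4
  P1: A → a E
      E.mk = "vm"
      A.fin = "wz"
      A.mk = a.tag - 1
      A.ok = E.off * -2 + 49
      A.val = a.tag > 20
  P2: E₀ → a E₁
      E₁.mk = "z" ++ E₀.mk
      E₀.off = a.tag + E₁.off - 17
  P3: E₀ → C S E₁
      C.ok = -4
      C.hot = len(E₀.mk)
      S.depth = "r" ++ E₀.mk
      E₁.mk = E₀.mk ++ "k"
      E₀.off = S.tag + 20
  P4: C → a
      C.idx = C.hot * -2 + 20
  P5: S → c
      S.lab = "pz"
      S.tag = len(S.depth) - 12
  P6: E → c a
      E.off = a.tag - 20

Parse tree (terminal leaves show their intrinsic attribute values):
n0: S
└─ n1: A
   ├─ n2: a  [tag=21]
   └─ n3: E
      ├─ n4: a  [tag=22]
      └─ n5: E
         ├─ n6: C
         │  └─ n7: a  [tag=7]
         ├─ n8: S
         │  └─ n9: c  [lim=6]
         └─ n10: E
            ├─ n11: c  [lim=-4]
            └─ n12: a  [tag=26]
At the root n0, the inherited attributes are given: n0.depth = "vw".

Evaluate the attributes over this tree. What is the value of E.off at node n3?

17

1. n0.depth = "vw"  [given at root]
2. n2.tag = 21  [terminal]
3. n3.mk = "vm"  ["vm"]
4. n4.tag = 22  [terminal]
5. n5.mk = "zvm"  ["z" ++ E₀.mk]
6. n6.ok = -4  [-4]
7. n6.hot = 3  [len(E₀.mk)]
8. n7.tag = 7  [terminal]
9. n6.idx = 14  [C.hot * -2 + 20]
10. n8.depth = "rzvm"  ["r" ++ E₀.mk]
11. n9.lim = 6  [terminal]
12. n8.lab = "pz"  ["pz"]
13. n8.tag = -8  [len(S.depth) - 12]
14. n10.mk = "zvmk"  [E₀.mk ++ "k"]
15. n11.lim = -4  [terminal]
16. n12.tag = 26  [terminal]
17. n10.off = 6  [a.tag - 20]
18. n5.off = 12  [S.tag + 20]
19. n3.off = 17  [a.tag + E₁.off - 17]
20. n1.fin = "wz"  ["wz"]
21. n1.mk = 20  [a.tag - 1]
22. n1.ok = 15  [E.off * -2 + 49]
23. n1.val = true  [a.tag > 20]
24. n0.lab = "wwz"  ["w" ++ A.fin]
25. n0.tag = 4  [4]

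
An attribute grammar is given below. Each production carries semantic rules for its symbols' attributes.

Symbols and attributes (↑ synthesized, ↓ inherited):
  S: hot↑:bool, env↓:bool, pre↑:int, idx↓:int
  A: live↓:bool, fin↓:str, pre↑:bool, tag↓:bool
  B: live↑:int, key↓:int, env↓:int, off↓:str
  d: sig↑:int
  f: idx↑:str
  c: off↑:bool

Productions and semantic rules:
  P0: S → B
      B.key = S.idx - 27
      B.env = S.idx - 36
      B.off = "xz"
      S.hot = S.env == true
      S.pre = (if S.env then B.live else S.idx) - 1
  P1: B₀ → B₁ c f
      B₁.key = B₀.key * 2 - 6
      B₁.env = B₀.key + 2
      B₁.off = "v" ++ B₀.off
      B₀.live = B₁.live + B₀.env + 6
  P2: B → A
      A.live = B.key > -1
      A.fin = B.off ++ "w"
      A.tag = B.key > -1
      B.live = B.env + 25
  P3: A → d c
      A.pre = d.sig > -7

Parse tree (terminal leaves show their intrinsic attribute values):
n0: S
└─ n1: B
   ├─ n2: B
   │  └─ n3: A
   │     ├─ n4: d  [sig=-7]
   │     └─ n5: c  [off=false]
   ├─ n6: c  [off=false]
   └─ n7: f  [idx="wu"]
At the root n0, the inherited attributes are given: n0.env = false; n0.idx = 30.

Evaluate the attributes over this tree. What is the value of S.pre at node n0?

1. n0.env = false  [given at root]
2. n0.idx = 30  [given at root]
3. n1.key = 3  [S.idx - 27]
4. n1.env = -6  [S.idx - 36]
5. n1.off = "xz"  ["xz"]
6. n2.key = 0  [B₀.key * 2 - 6]
7. n2.env = 5  [B₀.key + 2]
8. n2.off = "vxz"  ["v" ++ B₀.off]
9. n3.live = true  [B.key > -1]
10. n3.fin = "vxzw"  [B.off ++ "w"]
11. n3.tag = true  [B.key > -1]
12. n4.sig = -7  [terminal]
13. n5.off = false  [terminal]
14. n3.pre = false  [d.sig > -7]
15. n2.live = 30  [B.env + 25]
16. n6.off = false  [terminal]
17. n7.idx = "wu"  [terminal]
18. n1.live = 30  [B₁.live + B₀.env + 6]
19. n0.hot = false  [S.env == true]
20. n0.pre = 29  [(if S.env then B.live else S.idx) - 1]

29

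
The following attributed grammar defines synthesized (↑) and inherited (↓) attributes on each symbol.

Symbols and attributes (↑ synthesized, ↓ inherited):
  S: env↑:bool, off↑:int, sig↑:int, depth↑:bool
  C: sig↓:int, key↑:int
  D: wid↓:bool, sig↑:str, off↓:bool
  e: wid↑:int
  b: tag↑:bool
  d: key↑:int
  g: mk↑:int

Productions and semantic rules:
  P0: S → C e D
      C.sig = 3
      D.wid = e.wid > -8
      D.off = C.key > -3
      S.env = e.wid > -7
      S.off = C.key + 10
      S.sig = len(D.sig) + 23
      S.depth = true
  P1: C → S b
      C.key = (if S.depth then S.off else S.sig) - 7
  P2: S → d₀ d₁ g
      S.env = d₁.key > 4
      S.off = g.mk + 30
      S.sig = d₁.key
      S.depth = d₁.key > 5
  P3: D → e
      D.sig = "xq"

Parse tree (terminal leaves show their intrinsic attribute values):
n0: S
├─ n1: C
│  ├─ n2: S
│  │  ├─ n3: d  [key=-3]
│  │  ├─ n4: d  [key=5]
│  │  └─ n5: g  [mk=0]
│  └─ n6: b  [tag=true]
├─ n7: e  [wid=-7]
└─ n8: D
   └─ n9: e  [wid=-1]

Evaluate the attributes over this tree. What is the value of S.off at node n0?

8

1. n1.sig = 3  [3]
2. n3.key = -3  [terminal]
3. n4.key = 5  [terminal]
4. n5.mk = 0  [terminal]
5. n2.env = true  [d₁.key > 4]
6. n2.off = 30  [g.mk + 30]
7. n2.sig = 5  [d₁.key]
8. n2.depth = false  [d₁.key > 5]
9. n6.tag = true  [terminal]
10. n1.key = -2  [(if S.depth then S.off else S.sig) - 7]
11. n7.wid = -7  [terminal]
12. n8.wid = true  [e.wid > -8]
13. n8.off = true  [C.key > -3]
14. n9.wid = -1  [terminal]
15. n8.sig = "xq"  ["xq"]
16. n0.env = false  [e.wid > -7]
17. n0.off = 8  [C.key + 10]
18. n0.sig = 25  [len(D.sig) + 23]
19. n0.depth = true  [true]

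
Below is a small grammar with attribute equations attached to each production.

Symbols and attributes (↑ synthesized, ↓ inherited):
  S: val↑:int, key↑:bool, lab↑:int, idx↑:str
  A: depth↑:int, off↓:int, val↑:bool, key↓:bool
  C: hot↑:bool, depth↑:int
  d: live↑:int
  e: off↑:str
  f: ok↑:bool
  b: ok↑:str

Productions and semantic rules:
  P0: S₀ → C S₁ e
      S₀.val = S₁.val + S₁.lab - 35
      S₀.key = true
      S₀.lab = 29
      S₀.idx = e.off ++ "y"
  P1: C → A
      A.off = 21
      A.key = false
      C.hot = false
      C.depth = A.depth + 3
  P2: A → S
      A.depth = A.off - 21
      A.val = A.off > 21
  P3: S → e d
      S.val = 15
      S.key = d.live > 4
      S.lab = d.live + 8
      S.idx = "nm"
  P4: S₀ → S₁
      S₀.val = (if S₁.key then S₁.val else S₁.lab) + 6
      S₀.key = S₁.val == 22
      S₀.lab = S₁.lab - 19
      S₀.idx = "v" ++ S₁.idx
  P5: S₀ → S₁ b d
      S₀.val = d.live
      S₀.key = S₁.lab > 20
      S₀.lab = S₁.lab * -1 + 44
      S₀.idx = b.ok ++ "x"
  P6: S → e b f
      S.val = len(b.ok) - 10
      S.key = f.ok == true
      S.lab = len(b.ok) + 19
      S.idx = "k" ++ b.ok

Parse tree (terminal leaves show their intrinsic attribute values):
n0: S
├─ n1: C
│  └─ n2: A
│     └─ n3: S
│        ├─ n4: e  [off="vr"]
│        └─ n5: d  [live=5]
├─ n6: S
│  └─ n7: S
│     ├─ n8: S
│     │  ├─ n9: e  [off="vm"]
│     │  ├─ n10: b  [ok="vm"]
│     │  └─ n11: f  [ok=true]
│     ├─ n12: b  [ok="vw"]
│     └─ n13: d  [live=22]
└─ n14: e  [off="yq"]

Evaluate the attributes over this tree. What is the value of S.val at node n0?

-3

1. n2.off = 21  [21]
2. n2.key = false  [false]
3. n4.off = "vr"  [terminal]
4. n5.live = 5  [terminal]
5. n3.val = 15  [15]
6. n3.key = true  [d.live > 4]
7. n3.lab = 13  [d.live + 8]
8. n3.idx = "nm"  ["nm"]
9. n2.depth = 0  [A.off - 21]
10. n2.val = false  [A.off > 21]
11. n1.hot = false  [false]
12. n1.depth = 3  [A.depth + 3]
13. n9.off = "vm"  [terminal]
14. n10.ok = "vm"  [terminal]
15. n11.ok = true  [terminal]
16. n8.val = -8  [len(b.ok) - 10]
17. n8.key = true  [f.ok == true]
18. n8.lab = 21  [len(b.ok) + 19]
19. n8.idx = "kvm"  ["k" ++ b.ok]
20. n12.ok = "vw"  [terminal]
21. n13.live = 22  [terminal]
22. n7.val = 22  [d.live]
23. n7.key = true  [S₁.lab > 20]
24. n7.lab = 23  [S₁.lab * -1 + 44]
25. n7.idx = "vwx"  [b.ok ++ "x"]
26. n6.val = 28  [(if S₁.key then S₁.val else S₁.lab) + 6]
27. n6.key = true  [S₁.val == 22]
28. n6.lab = 4  [S₁.lab - 19]
29. n6.idx = "vvwx"  ["v" ++ S₁.idx]
30. n14.off = "yq"  [terminal]
31. n0.val = -3  [S₁.val + S₁.lab - 35]
32. n0.key = true  [true]
33. n0.lab = 29  [29]
34. n0.idx = "yqy"  [e.off ++ "y"]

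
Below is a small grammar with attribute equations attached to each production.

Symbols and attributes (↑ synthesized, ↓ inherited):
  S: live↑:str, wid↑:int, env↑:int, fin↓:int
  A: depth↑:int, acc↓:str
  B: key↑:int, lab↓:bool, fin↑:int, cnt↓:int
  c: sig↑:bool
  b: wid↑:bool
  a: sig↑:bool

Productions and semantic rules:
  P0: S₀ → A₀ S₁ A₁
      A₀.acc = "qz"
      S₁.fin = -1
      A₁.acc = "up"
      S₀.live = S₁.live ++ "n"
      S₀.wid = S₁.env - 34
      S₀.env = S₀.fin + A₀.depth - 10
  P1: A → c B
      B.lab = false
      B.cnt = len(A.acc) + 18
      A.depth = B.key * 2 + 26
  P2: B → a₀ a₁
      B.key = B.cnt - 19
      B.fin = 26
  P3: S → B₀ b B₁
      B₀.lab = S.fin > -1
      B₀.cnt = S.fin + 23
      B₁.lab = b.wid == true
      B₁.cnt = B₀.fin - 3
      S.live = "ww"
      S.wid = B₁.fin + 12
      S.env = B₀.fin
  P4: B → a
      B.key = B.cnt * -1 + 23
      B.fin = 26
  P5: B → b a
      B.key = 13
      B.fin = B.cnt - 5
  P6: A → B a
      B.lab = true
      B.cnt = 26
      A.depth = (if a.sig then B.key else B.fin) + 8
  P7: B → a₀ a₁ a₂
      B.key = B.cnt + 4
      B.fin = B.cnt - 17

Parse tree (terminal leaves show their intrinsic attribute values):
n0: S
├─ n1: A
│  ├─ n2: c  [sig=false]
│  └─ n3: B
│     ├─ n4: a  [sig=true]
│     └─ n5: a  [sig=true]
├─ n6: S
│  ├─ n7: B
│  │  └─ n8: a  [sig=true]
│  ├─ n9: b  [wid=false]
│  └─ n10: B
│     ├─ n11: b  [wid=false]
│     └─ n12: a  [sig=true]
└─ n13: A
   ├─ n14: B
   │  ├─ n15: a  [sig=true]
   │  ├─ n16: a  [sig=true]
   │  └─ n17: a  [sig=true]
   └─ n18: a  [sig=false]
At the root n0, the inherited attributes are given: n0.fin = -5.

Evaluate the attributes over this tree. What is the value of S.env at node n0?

1. n0.fin = -5  [given at root]
2. n1.acc = "qz"  ["qz"]
3. n2.sig = false  [terminal]
4. n3.lab = false  [false]
5. n3.cnt = 20  [len(A.acc) + 18]
6. n4.sig = true  [terminal]
7. n5.sig = true  [terminal]
8. n3.key = 1  [B.cnt - 19]
9. n3.fin = 26  [26]
10. n1.depth = 28  [B.key * 2 + 26]
11. n6.fin = -1  [-1]
12. n7.lab = false  [S.fin > -1]
13. n7.cnt = 22  [S.fin + 23]
14. n8.sig = true  [terminal]
15. n7.key = 1  [B.cnt * -1 + 23]
16. n7.fin = 26  [26]
17. n9.wid = false  [terminal]
18. n10.lab = false  [b.wid == true]
19. n10.cnt = 23  [B₀.fin - 3]
20. n11.wid = false  [terminal]
21. n12.sig = true  [terminal]
22. n10.key = 13  [13]
23. n10.fin = 18  [B.cnt - 5]
24. n6.live = "ww"  ["ww"]
25. n6.wid = 30  [B₁.fin + 12]
26. n6.env = 26  [B₀.fin]
27. n13.acc = "up"  ["up"]
28. n14.lab = true  [true]
29. n14.cnt = 26  [26]
30. n15.sig = true  [terminal]
31. n16.sig = true  [terminal]
32. n17.sig = true  [terminal]
33. n14.key = 30  [B.cnt + 4]
34. n14.fin = 9  [B.cnt - 17]
35. n18.sig = false  [terminal]
36. n13.depth = 17  [(if a.sig then B.key else B.fin) + 8]
37. n0.live = "wwn"  [S₁.live ++ "n"]
38. n0.wid = -8  [S₁.env - 34]
39. n0.env = 13  [S₀.fin + A₀.depth - 10]

13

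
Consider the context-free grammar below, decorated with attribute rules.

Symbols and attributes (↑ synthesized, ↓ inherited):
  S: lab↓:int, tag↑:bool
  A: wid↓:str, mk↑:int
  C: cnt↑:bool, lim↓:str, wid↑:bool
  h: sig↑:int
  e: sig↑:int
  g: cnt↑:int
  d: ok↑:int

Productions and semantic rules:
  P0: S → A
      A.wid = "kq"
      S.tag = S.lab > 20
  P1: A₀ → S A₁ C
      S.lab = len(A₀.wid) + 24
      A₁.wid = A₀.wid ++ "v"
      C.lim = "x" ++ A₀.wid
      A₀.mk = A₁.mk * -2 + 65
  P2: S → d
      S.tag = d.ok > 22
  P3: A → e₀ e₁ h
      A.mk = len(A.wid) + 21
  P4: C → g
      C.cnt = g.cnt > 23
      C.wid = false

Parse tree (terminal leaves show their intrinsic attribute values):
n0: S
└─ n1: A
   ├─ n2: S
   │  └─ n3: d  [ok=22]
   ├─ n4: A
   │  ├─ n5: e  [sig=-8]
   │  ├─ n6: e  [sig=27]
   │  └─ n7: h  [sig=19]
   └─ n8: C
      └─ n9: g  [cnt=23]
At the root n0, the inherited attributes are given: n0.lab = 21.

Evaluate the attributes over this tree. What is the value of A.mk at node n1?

17

1. n0.lab = 21  [given at root]
2. n1.wid = "kq"  ["kq"]
3. n2.lab = 26  [len(A₀.wid) + 24]
4. n3.ok = 22  [terminal]
5. n2.tag = false  [d.ok > 22]
6. n4.wid = "kqv"  [A₀.wid ++ "v"]
7. n5.sig = -8  [terminal]
8. n6.sig = 27  [terminal]
9. n7.sig = 19  [terminal]
10. n4.mk = 24  [len(A.wid) + 21]
11. n8.lim = "xkq"  ["x" ++ A₀.wid]
12. n9.cnt = 23  [terminal]
13. n8.cnt = false  [g.cnt > 23]
14. n8.wid = false  [false]
15. n1.mk = 17  [A₁.mk * -2 + 65]
16. n0.tag = true  [S.lab > 20]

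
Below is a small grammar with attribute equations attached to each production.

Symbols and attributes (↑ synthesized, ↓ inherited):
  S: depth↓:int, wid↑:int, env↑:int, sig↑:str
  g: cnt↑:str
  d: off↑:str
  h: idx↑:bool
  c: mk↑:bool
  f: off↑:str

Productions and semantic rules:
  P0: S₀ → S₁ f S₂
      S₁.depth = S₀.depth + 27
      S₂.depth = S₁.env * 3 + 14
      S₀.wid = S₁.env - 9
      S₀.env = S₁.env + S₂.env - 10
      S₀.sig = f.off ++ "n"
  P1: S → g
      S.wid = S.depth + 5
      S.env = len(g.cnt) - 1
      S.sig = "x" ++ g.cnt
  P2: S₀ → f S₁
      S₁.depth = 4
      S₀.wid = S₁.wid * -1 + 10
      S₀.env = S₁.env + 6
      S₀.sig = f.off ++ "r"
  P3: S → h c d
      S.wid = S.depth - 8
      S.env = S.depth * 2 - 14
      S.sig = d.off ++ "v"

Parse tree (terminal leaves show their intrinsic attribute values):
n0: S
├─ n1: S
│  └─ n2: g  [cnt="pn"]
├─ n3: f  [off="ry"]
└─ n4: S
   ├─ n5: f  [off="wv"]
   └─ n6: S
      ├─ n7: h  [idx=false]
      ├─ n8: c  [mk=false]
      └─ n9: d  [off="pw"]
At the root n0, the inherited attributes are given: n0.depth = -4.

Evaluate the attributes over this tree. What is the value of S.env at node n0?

1. n0.depth = -4  [given at root]
2. n1.depth = 23  [S₀.depth + 27]
3. n2.cnt = "pn"  [terminal]
4. n1.wid = 28  [S.depth + 5]
5. n1.env = 1  [len(g.cnt) - 1]
6. n1.sig = "xpn"  ["x" ++ g.cnt]
7. n3.off = "ry"  [terminal]
8. n4.depth = 17  [S₁.env * 3 + 14]
9. n5.off = "wv"  [terminal]
10. n6.depth = 4  [4]
11. n7.idx = false  [terminal]
12. n8.mk = false  [terminal]
13. n9.off = "pw"  [terminal]
14. n6.wid = -4  [S.depth - 8]
15. n6.env = -6  [S.depth * 2 - 14]
16. n6.sig = "pwv"  [d.off ++ "v"]
17. n4.wid = 14  [S₁.wid * -1 + 10]
18. n4.env = 0  [S₁.env + 6]
19. n4.sig = "wvr"  [f.off ++ "r"]
20. n0.wid = -8  [S₁.env - 9]
21. n0.env = -9  [S₁.env + S₂.env - 10]
22. n0.sig = "ryn"  [f.off ++ "n"]

-9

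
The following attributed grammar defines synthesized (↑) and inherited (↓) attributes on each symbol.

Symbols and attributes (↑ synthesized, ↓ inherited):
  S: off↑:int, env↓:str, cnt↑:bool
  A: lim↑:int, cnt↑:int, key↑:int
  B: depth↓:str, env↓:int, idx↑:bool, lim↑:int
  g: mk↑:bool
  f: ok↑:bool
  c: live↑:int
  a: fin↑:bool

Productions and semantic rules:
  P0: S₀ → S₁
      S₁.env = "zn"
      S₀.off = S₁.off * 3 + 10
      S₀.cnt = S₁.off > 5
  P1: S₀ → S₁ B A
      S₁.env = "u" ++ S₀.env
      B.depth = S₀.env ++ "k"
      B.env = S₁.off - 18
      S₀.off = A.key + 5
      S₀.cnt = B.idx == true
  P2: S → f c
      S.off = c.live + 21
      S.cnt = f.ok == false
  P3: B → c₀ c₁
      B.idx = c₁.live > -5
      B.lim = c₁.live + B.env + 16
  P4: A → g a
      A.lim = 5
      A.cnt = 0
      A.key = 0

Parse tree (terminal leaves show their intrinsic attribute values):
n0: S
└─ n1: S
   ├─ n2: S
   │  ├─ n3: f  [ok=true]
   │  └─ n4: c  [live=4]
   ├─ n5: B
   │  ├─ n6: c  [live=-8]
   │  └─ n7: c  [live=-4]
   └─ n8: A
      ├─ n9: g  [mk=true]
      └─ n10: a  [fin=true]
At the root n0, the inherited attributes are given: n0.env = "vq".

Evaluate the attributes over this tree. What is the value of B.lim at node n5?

19

1. n0.env = "vq"  [given at root]
2. n1.env = "zn"  ["zn"]
3. n2.env = "uzn"  ["u" ++ S₀.env]
4. n3.ok = true  [terminal]
5. n4.live = 4  [terminal]
6. n2.off = 25  [c.live + 21]
7. n2.cnt = false  [f.ok == false]
8. n5.depth = "znk"  [S₀.env ++ "k"]
9. n5.env = 7  [S₁.off - 18]
10. n6.live = -8  [terminal]
11. n7.live = -4  [terminal]
12. n5.idx = true  [c₁.live > -5]
13. n5.lim = 19  [c₁.live + B.env + 16]
14. n9.mk = true  [terminal]
15. n10.fin = true  [terminal]
16. n8.lim = 5  [5]
17. n8.cnt = 0  [0]
18. n8.key = 0  [0]
19. n1.off = 5  [A.key + 5]
20. n1.cnt = true  [B.idx == true]
21. n0.off = 25  [S₁.off * 3 + 10]
22. n0.cnt = false  [S₁.off > 5]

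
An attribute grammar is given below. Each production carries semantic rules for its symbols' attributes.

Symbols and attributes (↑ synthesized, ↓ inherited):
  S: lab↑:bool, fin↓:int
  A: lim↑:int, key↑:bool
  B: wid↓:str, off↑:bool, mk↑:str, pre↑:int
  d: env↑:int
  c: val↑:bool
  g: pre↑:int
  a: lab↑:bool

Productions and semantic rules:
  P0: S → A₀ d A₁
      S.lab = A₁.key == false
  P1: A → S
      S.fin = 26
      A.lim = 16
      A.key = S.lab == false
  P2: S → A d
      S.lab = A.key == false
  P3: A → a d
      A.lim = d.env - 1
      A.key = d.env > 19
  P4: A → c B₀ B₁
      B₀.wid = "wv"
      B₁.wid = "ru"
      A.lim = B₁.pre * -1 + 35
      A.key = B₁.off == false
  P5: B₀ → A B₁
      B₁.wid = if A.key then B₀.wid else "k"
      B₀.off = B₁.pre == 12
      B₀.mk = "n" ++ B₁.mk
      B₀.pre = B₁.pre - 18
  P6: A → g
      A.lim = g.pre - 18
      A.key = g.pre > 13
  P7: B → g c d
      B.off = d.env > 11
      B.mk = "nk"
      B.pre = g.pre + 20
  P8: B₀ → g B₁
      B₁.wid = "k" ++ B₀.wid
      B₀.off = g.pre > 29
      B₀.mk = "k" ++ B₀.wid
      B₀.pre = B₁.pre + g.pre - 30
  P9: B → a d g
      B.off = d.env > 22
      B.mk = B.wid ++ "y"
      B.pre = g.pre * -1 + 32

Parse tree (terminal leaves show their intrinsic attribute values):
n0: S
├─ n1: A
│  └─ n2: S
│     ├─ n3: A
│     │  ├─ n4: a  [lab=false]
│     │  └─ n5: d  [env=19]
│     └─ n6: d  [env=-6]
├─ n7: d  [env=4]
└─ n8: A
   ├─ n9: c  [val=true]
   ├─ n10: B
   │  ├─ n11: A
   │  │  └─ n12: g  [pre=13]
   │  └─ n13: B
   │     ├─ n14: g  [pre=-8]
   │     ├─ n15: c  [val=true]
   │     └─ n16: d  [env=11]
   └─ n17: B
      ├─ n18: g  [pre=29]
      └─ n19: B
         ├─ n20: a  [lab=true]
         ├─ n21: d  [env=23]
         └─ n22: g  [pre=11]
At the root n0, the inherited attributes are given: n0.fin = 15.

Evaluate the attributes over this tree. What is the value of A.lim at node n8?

15

1. n0.fin = 15  [given at root]
2. n2.fin = 26  [26]
3. n4.lab = false  [terminal]
4. n5.env = 19  [terminal]
5. n3.lim = 18  [d.env - 1]
6. n3.key = false  [d.env > 19]
7. n6.env = -6  [terminal]
8. n2.lab = true  [A.key == false]
9. n1.lim = 16  [16]
10. n1.key = false  [S.lab == false]
11. n7.env = 4  [terminal]
12. n9.val = true  [terminal]
13. n10.wid = "wv"  ["wv"]
14. n12.pre = 13  [terminal]
15. n11.lim = -5  [g.pre - 18]
16. n11.key = false  [g.pre > 13]
17. n13.wid = "k"  [if A.key then B₀.wid else "k"]
18. n14.pre = -8  [terminal]
19. n15.val = true  [terminal]
20. n16.env = 11  [terminal]
21. n13.off = false  [d.env > 11]
22. n13.mk = "nk"  ["nk"]
23. n13.pre = 12  [g.pre + 20]
24. n10.off = true  [B₁.pre == 12]
25. n10.mk = "nnk"  ["n" ++ B₁.mk]
26. n10.pre = -6  [B₁.pre - 18]
27. n17.wid = "ru"  ["ru"]
28. n18.pre = 29  [terminal]
29. n19.wid = "kru"  ["k" ++ B₀.wid]
30. n20.lab = true  [terminal]
31. n21.env = 23  [terminal]
32. n22.pre = 11  [terminal]
33. n19.off = true  [d.env > 22]
34. n19.mk = "kruy"  [B.wid ++ "y"]
35. n19.pre = 21  [g.pre * -1 + 32]
36. n17.off = false  [g.pre > 29]
37. n17.mk = "kru"  ["k" ++ B₀.wid]
38. n17.pre = 20  [B₁.pre + g.pre - 30]
39. n8.lim = 15  [B₁.pre * -1 + 35]
40. n8.key = true  [B₁.off == false]
41. n0.lab = false  [A₁.key == false]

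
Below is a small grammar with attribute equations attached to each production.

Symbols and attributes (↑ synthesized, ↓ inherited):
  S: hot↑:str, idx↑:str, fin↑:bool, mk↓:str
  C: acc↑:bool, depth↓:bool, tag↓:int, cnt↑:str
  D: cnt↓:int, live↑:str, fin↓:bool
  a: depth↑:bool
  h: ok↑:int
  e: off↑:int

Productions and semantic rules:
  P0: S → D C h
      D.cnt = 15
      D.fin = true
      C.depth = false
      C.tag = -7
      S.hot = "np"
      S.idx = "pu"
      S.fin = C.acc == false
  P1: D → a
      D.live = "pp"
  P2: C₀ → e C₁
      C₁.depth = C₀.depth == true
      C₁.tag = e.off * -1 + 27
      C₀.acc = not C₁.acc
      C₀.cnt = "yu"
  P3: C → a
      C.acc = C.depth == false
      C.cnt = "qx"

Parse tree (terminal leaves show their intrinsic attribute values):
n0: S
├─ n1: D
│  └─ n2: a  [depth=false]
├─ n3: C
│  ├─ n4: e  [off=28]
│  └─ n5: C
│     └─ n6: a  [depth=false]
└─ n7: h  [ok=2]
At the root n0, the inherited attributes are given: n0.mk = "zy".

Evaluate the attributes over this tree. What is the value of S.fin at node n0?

1. n0.mk = "zy"  [given at root]
2. n1.cnt = 15  [15]
3. n1.fin = true  [true]
4. n2.depth = false  [terminal]
5. n1.live = "pp"  ["pp"]
6. n3.depth = false  [false]
7. n3.tag = -7  [-7]
8. n4.off = 28  [terminal]
9. n5.depth = false  [C₀.depth == true]
10. n5.tag = -1  [e.off * -1 + 27]
11. n6.depth = false  [terminal]
12. n5.acc = true  [C.depth == false]
13. n5.cnt = "qx"  ["qx"]
14. n3.acc = false  [not C₁.acc]
15. n3.cnt = "yu"  ["yu"]
16. n7.ok = 2  [terminal]
17. n0.hot = "np"  ["np"]
18. n0.idx = "pu"  ["pu"]
19. n0.fin = true  [C.acc == false]

true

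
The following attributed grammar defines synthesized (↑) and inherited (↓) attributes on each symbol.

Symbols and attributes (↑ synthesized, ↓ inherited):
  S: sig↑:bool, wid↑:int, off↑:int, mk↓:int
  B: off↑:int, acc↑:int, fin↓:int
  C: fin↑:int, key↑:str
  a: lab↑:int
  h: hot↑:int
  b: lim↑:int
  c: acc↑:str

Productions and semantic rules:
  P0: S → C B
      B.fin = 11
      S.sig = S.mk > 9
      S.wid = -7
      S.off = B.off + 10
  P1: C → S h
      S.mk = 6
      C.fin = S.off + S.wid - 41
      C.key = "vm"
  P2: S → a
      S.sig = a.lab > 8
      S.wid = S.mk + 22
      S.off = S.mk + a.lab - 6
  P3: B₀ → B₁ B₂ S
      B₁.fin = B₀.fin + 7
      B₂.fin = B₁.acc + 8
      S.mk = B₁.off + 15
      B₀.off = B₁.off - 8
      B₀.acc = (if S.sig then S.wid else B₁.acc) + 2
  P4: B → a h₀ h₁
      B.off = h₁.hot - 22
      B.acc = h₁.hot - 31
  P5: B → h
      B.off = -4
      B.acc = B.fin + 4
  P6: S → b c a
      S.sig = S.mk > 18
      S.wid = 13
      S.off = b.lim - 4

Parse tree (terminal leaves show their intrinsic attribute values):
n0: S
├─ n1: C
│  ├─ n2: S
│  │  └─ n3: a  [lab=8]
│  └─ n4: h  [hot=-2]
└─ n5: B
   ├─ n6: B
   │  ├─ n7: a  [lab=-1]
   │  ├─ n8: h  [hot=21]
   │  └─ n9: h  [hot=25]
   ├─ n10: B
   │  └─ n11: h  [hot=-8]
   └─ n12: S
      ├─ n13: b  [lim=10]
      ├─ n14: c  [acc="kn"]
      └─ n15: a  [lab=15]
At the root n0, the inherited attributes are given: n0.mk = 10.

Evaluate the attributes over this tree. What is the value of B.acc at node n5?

1. n0.mk = 10  [given at root]
2. n2.mk = 6  [6]
3. n3.lab = 8  [terminal]
4. n2.sig = false  [a.lab > 8]
5. n2.wid = 28  [S.mk + 22]
6. n2.off = 8  [S.mk + a.lab - 6]
7. n4.hot = -2  [terminal]
8. n1.fin = -5  [S.off + S.wid - 41]
9. n1.key = "vm"  ["vm"]
10. n5.fin = 11  [11]
11. n6.fin = 18  [B₀.fin + 7]
12. n7.lab = -1  [terminal]
13. n8.hot = 21  [terminal]
14. n9.hot = 25  [terminal]
15. n6.off = 3  [h₁.hot - 22]
16. n6.acc = -6  [h₁.hot - 31]
17. n10.fin = 2  [B₁.acc + 8]
18. n11.hot = -8  [terminal]
19. n10.off = -4  [-4]
20. n10.acc = 6  [B.fin + 4]
21. n12.mk = 18  [B₁.off + 15]
22. n13.lim = 10  [terminal]
23. n14.acc = "kn"  [terminal]
24. n15.lab = 15  [terminal]
25. n12.sig = false  [S.mk > 18]
26. n12.wid = 13  [13]
27. n12.off = 6  [b.lim - 4]
28. n5.off = -5  [B₁.off - 8]
29. n5.acc = -4  [(if S.sig then S.wid else B₁.acc) + 2]
30. n0.sig = true  [S.mk > 9]
31. n0.wid = -7  [-7]
32. n0.off = 5  [B.off + 10]

-4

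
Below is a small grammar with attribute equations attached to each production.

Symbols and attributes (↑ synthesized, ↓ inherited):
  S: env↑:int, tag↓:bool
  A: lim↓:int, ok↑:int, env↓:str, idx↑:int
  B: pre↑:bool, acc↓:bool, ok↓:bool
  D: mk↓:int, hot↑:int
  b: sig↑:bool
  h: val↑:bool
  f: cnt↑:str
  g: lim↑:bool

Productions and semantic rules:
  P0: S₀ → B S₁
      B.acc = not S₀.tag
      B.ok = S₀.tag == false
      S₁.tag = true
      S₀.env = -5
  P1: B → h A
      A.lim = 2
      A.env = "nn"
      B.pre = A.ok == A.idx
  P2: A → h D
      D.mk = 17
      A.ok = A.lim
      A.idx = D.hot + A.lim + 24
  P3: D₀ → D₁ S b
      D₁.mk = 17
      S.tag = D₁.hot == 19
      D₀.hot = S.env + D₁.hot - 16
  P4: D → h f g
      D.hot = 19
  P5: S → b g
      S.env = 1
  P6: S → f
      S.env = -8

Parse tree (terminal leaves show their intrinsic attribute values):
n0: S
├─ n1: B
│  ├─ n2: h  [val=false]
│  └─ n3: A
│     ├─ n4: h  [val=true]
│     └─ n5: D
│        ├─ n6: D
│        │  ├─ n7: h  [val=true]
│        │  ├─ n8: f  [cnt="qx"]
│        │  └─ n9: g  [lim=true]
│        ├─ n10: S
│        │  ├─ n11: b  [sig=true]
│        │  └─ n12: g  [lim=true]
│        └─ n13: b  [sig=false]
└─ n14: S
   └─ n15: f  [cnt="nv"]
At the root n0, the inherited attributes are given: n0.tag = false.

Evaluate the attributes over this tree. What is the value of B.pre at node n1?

1. n0.tag = false  [given at root]
2. n1.acc = true  [not S₀.tag]
3. n1.ok = true  [S₀.tag == false]
4. n2.val = false  [terminal]
5. n3.lim = 2  [2]
6. n3.env = "nn"  ["nn"]
7. n4.val = true  [terminal]
8. n5.mk = 17  [17]
9. n6.mk = 17  [17]
10. n7.val = true  [terminal]
11. n8.cnt = "qx"  [terminal]
12. n9.lim = true  [terminal]
13. n6.hot = 19  [19]
14. n10.tag = true  [D₁.hot == 19]
15. n11.sig = true  [terminal]
16. n12.lim = true  [terminal]
17. n10.env = 1  [1]
18. n13.sig = false  [terminal]
19. n5.hot = 4  [S.env + D₁.hot - 16]
20. n3.ok = 2  [A.lim]
21. n3.idx = 30  [D.hot + A.lim + 24]
22. n1.pre = false  [A.ok == A.idx]
23. n14.tag = true  [true]
24. n15.cnt = "nv"  [terminal]
25. n14.env = -8  [-8]
26. n0.env = -5  [-5]

false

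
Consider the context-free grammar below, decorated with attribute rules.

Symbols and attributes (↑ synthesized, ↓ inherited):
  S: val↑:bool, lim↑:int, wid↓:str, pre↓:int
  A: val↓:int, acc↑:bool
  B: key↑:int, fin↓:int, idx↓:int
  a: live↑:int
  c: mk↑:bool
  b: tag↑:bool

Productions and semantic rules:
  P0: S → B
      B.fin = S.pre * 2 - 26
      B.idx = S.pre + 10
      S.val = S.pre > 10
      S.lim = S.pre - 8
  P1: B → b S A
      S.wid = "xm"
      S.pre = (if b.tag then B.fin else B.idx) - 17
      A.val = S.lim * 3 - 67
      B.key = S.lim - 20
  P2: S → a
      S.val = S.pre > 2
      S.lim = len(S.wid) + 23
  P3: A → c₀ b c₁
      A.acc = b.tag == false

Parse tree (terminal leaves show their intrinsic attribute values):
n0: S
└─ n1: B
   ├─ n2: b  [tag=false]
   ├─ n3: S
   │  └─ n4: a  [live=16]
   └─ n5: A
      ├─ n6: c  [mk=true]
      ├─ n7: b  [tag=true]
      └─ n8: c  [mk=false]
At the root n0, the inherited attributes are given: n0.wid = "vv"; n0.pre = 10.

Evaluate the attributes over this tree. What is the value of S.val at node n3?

true

1. n0.wid = "vv"  [given at root]
2. n0.pre = 10  [given at root]
3. n1.fin = -6  [S.pre * 2 - 26]
4. n1.idx = 20  [S.pre + 10]
5. n2.tag = false  [terminal]
6. n3.wid = "xm"  ["xm"]
7. n3.pre = 3  [(if b.tag then B.fin else B.idx) - 17]
8. n4.live = 16  [terminal]
9. n3.val = true  [S.pre > 2]
10. n3.lim = 25  [len(S.wid) + 23]
11. n5.val = 8  [S.lim * 3 - 67]
12. n6.mk = true  [terminal]
13. n7.tag = true  [terminal]
14. n8.mk = false  [terminal]
15. n5.acc = false  [b.tag == false]
16. n1.key = 5  [S.lim - 20]
17. n0.val = false  [S.pre > 10]
18. n0.lim = 2  [S.pre - 8]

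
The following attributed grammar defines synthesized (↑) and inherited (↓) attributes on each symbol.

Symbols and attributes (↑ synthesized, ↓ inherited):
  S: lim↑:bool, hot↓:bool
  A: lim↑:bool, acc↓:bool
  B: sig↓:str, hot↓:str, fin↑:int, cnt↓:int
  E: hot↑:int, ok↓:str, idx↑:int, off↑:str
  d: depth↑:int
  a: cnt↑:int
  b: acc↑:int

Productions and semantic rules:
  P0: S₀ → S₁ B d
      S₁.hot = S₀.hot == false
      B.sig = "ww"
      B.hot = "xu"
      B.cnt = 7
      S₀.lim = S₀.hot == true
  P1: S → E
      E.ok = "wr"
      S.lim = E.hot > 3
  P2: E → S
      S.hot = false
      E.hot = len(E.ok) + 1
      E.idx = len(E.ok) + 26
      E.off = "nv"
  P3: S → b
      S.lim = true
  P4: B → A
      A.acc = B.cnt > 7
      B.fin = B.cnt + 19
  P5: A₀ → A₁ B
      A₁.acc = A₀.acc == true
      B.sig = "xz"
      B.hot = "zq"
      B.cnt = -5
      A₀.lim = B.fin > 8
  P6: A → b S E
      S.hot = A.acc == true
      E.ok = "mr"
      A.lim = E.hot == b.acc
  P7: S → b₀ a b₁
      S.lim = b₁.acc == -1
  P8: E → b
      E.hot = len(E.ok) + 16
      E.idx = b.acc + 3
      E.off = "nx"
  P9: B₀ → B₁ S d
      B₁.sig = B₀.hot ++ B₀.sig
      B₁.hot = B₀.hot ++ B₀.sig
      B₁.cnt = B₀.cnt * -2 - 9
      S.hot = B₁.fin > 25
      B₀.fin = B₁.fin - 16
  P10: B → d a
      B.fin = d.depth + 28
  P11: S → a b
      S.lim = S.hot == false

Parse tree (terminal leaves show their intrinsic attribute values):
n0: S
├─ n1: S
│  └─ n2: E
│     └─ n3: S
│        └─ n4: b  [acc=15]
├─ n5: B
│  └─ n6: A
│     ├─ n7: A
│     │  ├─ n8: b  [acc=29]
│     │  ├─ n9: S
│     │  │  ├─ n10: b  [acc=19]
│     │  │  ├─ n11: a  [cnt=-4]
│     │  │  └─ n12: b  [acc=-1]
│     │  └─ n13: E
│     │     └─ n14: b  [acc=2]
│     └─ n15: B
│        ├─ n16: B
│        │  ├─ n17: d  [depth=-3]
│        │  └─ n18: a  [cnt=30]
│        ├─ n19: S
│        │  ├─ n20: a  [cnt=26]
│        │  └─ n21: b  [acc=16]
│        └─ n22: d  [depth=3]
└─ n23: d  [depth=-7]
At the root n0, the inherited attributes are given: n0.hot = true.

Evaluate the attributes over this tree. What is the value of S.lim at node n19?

1. n0.hot = true  [given at root]
2. n1.hot = false  [S₀.hot == false]
3. n2.ok = "wr"  ["wr"]
4. n3.hot = false  [false]
5. n4.acc = 15  [terminal]
6. n3.lim = true  [true]
7. n2.hot = 3  [len(E.ok) + 1]
8. n2.idx = 28  [len(E.ok) + 26]
9. n2.off = "nv"  ["nv"]
10. n1.lim = false  [E.hot > 3]
11. n5.sig = "ww"  ["ww"]
12. n5.hot = "xu"  ["xu"]
13. n5.cnt = 7  [7]
14. n6.acc = false  [B.cnt > 7]
15. n7.acc = false  [A₀.acc == true]
16. n8.acc = 29  [terminal]
17. n9.hot = false  [A.acc == true]
18. n10.acc = 19  [terminal]
19. n11.cnt = -4  [terminal]
20. n12.acc = -1  [terminal]
21. n9.lim = true  [b₁.acc == -1]
22. n13.ok = "mr"  ["mr"]
23. n14.acc = 2  [terminal]
24. n13.hot = 18  [len(E.ok) + 16]
25. n13.idx = 5  [b.acc + 3]
26. n13.off = "nx"  ["nx"]
27. n7.lim = false  [E.hot == b.acc]
28. n15.sig = "xz"  ["xz"]
29. n15.hot = "zq"  ["zq"]
30. n15.cnt = -5  [-5]
31. n16.sig = "zqxz"  [B₀.hot ++ B₀.sig]
32. n16.hot = "zqxz"  [B₀.hot ++ B₀.sig]
33. n16.cnt = 1  [B₀.cnt * -2 - 9]
34. n17.depth = -3  [terminal]
35. n18.cnt = 30  [terminal]
36. n16.fin = 25  [d.depth + 28]
37. n19.hot = false  [B₁.fin > 25]
38. n20.cnt = 26  [terminal]
39. n21.acc = 16  [terminal]
40. n19.lim = true  [S.hot == false]
41. n22.depth = 3  [terminal]
42. n15.fin = 9  [B₁.fin - 16]
43. n6.lim = true  [B.fin > 8]
44. n5.fin = 26  [B.cnt + 19]
45. n23.depth = -7  [terminal]
46. n0.lim = true  [S₀.hot == true]

true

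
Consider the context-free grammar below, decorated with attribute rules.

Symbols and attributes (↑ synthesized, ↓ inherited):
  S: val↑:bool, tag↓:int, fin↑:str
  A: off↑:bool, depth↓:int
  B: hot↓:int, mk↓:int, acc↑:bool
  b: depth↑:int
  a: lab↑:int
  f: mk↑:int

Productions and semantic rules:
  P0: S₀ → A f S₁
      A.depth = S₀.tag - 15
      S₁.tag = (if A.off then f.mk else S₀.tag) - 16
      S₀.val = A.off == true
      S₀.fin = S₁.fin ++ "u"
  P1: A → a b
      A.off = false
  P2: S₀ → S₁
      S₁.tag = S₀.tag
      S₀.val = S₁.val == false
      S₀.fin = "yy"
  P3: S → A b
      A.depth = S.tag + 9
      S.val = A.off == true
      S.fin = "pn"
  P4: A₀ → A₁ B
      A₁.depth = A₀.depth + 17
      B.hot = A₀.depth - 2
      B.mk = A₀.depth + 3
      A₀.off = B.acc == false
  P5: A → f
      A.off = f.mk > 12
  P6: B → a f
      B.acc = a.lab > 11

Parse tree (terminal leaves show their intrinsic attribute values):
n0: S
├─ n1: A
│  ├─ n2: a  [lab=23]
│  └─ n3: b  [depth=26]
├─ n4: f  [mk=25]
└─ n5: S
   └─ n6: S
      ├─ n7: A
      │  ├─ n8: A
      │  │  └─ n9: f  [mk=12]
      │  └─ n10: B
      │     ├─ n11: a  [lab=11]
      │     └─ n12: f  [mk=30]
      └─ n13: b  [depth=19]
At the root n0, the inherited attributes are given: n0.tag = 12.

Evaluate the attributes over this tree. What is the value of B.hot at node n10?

3

1. n0.tag = 12  [given at root]
2. n1.depth = -3  [S₀.tag - 15]
3. n2.lab = 23  [terminal]
4. n3.depth = 26  [terminal]
5. n1.off = false  [false]
6. n4.mk = 25  [terminal]
7. n5.tag = -4  [(if A.off then f.mk else S₀.tag) - 16]
8. n6.tag = -4  [S₀.tag]
9. n7.depth = 5  [S.tag + 9]
10. n8.depth = 22  [A₀.depth + 17]
11. n9.mk = 12  [terminal]
12. n8.off = false  [f.mk > 12]
13. n10.hot = 3  [A₀.depth - 2]
14. n10.mk = 8  [A₀.depth + 3]
15. n11.lab = 11  [terminal]
16. n12.mk = 30  [terminal]
17. n10.acc = false  [a.lab > 11]
18. n7.off = true  [B.acc == false]
19. n13.depth = 19  [terminal]
20. n6.val = true  [A.off == true]
21. n6.fin = "pn"  ["pn"]
22. n5.val = false  [S₁.val == false]
23. n5.fin = "yy"  ["yy"]
24. n0.val = false  [A.off == true]
25. n0.fin = "yyu"  [S₁.fin ++ "u"]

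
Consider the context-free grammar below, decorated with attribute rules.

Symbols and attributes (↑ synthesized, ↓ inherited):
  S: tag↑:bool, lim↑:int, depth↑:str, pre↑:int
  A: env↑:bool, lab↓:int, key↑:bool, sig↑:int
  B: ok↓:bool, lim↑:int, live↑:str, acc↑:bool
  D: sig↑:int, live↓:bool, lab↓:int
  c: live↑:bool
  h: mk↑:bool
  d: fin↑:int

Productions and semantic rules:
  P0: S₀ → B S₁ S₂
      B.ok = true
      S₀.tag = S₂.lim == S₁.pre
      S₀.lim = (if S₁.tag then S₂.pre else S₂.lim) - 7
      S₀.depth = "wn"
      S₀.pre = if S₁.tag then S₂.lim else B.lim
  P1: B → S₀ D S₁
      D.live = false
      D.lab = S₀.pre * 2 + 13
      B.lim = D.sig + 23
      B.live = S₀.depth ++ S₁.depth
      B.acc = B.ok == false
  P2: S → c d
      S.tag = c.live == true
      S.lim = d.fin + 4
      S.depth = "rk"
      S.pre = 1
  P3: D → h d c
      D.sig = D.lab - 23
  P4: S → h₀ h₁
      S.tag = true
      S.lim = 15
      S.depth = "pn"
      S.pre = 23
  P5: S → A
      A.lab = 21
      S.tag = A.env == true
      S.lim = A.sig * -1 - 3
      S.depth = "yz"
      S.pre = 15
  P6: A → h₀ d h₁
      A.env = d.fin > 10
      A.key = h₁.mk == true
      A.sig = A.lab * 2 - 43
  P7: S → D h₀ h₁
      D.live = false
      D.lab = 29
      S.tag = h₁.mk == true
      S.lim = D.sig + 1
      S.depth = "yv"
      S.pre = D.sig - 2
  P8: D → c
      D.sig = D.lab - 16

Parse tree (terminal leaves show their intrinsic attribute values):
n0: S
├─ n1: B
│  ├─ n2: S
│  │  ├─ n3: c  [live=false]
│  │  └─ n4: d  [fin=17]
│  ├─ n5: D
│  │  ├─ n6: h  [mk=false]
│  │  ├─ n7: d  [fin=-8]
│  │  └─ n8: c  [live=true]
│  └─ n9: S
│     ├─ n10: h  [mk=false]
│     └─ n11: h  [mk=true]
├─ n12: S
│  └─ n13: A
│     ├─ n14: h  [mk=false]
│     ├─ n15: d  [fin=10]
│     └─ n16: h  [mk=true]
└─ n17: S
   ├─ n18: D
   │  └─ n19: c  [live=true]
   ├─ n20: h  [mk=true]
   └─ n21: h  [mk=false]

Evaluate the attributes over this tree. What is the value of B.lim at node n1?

15

1. n1.ok = true  [true]
2. n3.live = false  [terminal]
3. n4.fin = 17  [terminal]
4. n2.tag = false  [c.live == true]
5. n2.lim = 21  [d.fin + 4]
6. n2.depth = "rk"  ["rk"]
7. n2.pre = 1  [1]
8. n5.live = false  [false]
9. n5.lab = 15  [S₀.pre * 2 + 13]
10. n6.mk = false  [terminal]
11. n7.fin = -8  [terminal]
12. n8.live = true  [terminal]
13. n5.sig = -8  [D.lab - 23]
14. n10.mk = false  [terminal]
15. n11.mk = true  [terminal]
16. n9.tag = true  [true]
17. n9.lim = 15  [15]
18. n9.depth = "pn"  ["pn"]
19. n9.pre = 23  [23]
20. n1.lim = 15  [D.sig + 23]
21. n1.live = "rkpn"  [S₀.depth ++ S₁.depth]
22. n1.acc = false  [B.ok == false]
23. n13.lab = 21  [21]
24. n14.mk = false  [terminal]
25. n15.fin = 10  [terminal]
26. n16.mk = true  [terminal]
27. n13.env = false  [d.fin > 10]
28. n13.key = true  [h₁.mk == true]
29. n13.sig = -1  [A.lab * 2 - 43]
30. n12.tag = false  [A.env == true]
31. n12.lim = -2  [A.sig * -1 - 3]
32. n12.depth = "yz"  ["yz"]
33. n12.pre = 15  [15]
34. n18.live = false  [false]
35. n18.lab = 29  [29]
36. n19.live = true  [terminal]
37. n18.sig = 13  [D.lab - 16]
38. n20.mk = true  [terminal]
39. n21.mk = false  [terminal]
40. n17.tag = false  [h₁.mk == true]
41. n17.lim = 14  [D.sig + 1]
42. n17.depth = "yv"  ["yv"]
43. n17.pre = 11  [D.sig - 2]
44. n0.tag = false  [S₂.lim == S₁.pre]
45. n0.lim = 7  [(if S₁.tag then S₂.pre else S₂.lim) - 7]
46. n0.depth = "wn"  ["wn"]
47. n0.pre = 15  [if S₁.tag then S₂.lim else B.lim]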